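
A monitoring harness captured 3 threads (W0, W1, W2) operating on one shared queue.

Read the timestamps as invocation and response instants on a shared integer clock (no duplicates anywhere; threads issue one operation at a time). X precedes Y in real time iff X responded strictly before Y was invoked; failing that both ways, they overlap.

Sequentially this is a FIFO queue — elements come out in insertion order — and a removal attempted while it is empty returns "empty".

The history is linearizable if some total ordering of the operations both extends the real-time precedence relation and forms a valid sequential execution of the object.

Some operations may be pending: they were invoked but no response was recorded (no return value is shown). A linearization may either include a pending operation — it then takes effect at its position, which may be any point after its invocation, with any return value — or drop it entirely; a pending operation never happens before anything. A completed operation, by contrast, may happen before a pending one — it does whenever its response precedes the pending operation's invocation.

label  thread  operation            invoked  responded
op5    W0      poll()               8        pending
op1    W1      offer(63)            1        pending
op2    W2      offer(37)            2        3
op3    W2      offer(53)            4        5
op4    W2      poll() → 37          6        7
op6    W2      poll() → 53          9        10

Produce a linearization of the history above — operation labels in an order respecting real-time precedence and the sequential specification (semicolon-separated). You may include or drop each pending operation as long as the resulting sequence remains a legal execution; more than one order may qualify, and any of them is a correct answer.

after step 1 (op2 offer(37)): queue <37>
after step 2 (op1 offer(63) (pending, included)): queue <37,63>
after step 3 (op3 offer(53)): queue <37,63,53>
after step 4 (op4 poll() → 37): queue <63,53>
after step 5 (op5 poll() (pending, included)): queue <53>
after step 6 (op6 poll() → 53): queue <>

op2; op1; op3; op4; op5; op6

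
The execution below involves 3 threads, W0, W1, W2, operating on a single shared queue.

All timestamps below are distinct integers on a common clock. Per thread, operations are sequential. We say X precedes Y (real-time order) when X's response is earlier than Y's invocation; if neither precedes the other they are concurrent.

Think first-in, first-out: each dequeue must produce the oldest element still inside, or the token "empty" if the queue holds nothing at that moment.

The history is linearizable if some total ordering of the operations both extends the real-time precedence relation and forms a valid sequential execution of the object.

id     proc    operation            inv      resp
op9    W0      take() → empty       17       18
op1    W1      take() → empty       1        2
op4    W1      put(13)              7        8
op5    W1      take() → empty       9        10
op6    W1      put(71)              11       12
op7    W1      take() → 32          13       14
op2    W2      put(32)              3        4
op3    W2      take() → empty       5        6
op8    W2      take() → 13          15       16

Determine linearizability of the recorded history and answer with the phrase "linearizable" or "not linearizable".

through event 5 a valid linearization exists; event 6 (op3 responding at time 6) ends that
exhaustive check: the 3 completed queue ops admit one real-time order; illegal
for example op1, op2, op3 fails at step 3: op3 take() → empty is not legal there

not linearizable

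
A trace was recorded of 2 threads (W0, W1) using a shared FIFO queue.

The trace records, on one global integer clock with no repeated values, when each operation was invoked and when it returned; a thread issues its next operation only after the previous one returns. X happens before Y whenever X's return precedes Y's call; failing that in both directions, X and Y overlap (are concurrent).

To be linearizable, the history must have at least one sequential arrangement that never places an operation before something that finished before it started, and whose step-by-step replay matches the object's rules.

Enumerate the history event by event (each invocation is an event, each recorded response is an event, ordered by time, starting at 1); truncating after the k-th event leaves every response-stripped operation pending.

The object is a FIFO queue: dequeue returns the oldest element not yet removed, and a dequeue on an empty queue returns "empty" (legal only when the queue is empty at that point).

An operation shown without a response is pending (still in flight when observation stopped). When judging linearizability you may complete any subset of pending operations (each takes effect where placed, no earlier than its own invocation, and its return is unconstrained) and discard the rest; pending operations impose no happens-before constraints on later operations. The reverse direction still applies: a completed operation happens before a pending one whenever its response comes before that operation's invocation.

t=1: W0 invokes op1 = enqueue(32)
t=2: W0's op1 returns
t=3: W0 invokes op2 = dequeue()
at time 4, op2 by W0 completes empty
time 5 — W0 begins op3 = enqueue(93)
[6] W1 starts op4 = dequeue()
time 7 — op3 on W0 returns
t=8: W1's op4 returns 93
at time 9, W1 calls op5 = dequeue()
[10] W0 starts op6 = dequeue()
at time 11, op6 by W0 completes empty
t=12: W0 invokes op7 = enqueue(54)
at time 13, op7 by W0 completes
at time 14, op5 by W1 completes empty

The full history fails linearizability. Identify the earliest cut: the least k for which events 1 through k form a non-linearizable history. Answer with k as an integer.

4

events 1..3 are still linearizable — one witness is op1:
1. op1 enqueue(32), leaving queue <32>
with event 4 included (op2 responding at time 4), all real-time-consistent orders fail
take op1, op2: step 2 already fails, because op2 dequeue() → empty cannot occur there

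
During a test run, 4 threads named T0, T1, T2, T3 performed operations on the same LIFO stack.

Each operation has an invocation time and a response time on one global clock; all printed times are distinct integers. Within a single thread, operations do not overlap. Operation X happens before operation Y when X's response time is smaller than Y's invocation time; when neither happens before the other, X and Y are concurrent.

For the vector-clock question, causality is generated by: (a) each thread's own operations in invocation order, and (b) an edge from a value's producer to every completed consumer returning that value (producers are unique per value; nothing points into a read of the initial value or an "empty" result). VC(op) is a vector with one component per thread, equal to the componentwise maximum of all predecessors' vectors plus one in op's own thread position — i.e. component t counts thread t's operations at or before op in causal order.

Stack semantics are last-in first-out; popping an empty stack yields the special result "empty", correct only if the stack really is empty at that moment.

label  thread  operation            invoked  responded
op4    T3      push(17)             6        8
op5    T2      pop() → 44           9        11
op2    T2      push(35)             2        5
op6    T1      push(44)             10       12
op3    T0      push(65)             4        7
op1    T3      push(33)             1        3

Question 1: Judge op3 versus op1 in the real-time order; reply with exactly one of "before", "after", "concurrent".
op3 spans [4,7], op1 spans [1,3]
resp(op1)=3 < inv(op3)=4

after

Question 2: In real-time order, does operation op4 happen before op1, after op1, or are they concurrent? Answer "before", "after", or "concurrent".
op4 spans [6,8], op1 spans [1,3]
resp(op1)=3 < inv(op4)=6

after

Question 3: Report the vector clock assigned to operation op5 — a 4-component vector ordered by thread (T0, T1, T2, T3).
no predecessors for op1 (invoked 1): T3 increments from zero → (0, 0, 0, 1)
no predecessors for op2 (invoked 2): T2 increments from zero → (0, 0, 1, 0)
no predecessors for op6 (invoked 10): T1 increments from zero → (0, 1, 0, 0)
no predecessors for op3 (invoked 4): T0 increments from zero → (1, 0, 0, 0)
from VC(op1)=(0, 0, 0, 1), op4 (invoked 6) maxes components and bumps T3 → (0, 0, 0, 2)
from VC(op2)=(0, 0, 1, 0), VC(op6)=(0, 1, 0, 0), op5 (invoked 9) maxes components and bumps T2 → (0, 1, 2, 0)
target: VC(op5) = (0, 1, 2, 0)

(0, 1, 2, 0)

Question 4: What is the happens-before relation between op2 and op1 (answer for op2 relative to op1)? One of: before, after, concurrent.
op2 spans [2,5], op1 spans [1,3]
the intervals overlap in both directions

concurrent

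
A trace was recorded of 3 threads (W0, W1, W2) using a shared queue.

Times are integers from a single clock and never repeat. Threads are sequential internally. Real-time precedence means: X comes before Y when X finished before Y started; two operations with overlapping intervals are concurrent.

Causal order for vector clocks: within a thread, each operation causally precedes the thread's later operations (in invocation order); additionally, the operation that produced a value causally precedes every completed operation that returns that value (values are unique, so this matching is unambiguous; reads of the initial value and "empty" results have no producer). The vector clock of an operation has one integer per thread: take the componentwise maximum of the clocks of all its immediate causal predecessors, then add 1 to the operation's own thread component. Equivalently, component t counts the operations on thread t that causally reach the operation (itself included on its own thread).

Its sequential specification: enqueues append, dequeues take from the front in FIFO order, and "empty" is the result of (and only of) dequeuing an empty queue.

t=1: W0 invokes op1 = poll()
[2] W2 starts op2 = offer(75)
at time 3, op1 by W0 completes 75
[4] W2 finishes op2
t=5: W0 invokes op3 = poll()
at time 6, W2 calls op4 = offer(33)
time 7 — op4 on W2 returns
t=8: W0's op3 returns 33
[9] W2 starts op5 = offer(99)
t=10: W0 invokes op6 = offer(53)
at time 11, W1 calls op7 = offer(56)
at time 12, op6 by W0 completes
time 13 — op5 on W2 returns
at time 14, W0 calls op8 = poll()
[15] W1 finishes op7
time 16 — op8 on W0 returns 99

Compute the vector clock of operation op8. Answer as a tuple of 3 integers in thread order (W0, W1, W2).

root op op2, invoked 2: fresh clock plus W2's own tick → (0, 0, 1)
root op op7, invoked 11: fresh clock plus W1's own tick → (0, 1, 0)
merge at op4 (invoked 6): VC(op2)=(0, 0, 1), own-thread bump on W2 → (0, 0, 2)
merge at op1 (invoked 1): VC(op2)=(0, 0, 1), own-thread bump on W0 → (1, 0, 1)
merge at op5 (invoked 9): VC(op4)=(0, 0, 2), own-thread bump on W2 → (0, 0, 3)
merge at op3 (invoked 5): VC(op1)=(1, 0, 1), VC(op4)=(0, 0, 2), own-thread bump on W0 → (2, 0, 2)
merge at op6 (invoked 10): VC(op3)=(2, 0, 2), own-thread bump on W0 → (3, 0, 2)
merge at op8 (invoked 14): VC(op5)=(0, 0, 3), VC(op6)=(3, 0, 2), own-thread bump on W0 → (4, 0, 3)
target: VC(op8) = (4, 0, 3)

(4, 0, 3)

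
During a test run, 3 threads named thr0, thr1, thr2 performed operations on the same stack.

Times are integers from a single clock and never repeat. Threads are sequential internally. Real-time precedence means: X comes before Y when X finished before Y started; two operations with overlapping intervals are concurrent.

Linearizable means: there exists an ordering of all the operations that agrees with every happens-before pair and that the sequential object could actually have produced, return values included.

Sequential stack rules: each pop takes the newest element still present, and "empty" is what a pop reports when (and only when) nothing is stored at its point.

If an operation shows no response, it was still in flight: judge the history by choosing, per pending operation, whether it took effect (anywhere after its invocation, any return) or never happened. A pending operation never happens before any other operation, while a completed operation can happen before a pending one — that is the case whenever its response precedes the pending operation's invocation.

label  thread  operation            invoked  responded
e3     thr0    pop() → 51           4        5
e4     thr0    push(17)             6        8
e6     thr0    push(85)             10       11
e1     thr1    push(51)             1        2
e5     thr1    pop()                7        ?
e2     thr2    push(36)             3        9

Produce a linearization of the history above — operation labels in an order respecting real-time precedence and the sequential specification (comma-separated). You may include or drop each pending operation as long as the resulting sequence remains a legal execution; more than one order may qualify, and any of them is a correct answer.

e1, e3, e2, e4, e5, e6

1. e1 push(51), leaving stack <51>
2. e3 pop() → 51, leaving stack <>
3. e2 push(36), leaving stack <36>
4. e4 push(17), leaving stack <36,17>
5. e5 pop() (pending, included), leaving stack <36>
6. e6 push(85), leaving stack <36,85>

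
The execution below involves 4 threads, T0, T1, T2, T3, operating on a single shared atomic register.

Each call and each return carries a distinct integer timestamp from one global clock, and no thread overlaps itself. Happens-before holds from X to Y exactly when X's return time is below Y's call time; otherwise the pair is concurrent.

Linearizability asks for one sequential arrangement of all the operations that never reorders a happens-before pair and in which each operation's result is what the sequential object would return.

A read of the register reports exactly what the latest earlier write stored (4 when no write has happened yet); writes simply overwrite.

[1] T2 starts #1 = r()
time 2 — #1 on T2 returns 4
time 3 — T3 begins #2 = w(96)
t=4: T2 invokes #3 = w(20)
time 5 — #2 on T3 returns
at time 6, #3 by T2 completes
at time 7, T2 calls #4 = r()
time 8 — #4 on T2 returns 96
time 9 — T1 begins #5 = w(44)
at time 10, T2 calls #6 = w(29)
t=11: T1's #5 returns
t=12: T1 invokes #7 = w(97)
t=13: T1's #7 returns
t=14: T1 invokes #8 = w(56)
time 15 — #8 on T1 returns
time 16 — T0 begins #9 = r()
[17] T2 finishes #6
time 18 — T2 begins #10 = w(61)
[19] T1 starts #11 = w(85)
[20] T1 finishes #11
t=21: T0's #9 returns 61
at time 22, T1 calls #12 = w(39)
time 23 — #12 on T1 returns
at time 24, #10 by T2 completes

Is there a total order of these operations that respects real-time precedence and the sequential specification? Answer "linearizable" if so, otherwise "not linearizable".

a witness: #1, #3, #2, #4, #5, #6, #7, #8, #10, #9, #11, #12
1. #1 r() → 4, leaving value 4
2. #3 w(20), leaving value 20
3. #2 w(96), leaving value 96
4. #4 r() → 96, leaving value 96
5. #5 w(44), leaving value 44
6. #6 w(29), leaving value 29
7. #7 w(97), leaving value 97
8. #8 w(56), leaving value 56
9. #10 w(61), leaving value 61
10. #9 r() → 61, leaving value 61
11. #11 w(85), leaving value 85
12. #12 w(39), leaving value 39

linearizable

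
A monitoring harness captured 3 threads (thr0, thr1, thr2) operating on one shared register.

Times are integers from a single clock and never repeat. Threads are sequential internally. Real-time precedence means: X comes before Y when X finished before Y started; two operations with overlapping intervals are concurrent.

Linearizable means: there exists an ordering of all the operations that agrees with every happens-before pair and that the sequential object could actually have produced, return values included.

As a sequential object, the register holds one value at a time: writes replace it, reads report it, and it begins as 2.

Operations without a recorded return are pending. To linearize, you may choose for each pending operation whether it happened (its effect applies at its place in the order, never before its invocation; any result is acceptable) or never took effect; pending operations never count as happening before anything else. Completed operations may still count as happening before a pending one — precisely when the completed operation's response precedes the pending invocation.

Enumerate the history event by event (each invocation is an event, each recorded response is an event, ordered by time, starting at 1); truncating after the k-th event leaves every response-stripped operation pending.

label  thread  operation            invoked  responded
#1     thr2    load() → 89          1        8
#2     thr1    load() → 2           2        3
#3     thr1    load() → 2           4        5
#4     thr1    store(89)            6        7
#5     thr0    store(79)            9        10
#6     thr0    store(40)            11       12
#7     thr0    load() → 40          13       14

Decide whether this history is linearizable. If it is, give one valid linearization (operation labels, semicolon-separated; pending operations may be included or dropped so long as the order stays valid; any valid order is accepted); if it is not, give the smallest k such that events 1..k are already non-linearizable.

linearizable — witness: #2; #3; #4; #1; #5; #6; #7

step 1: #2 load() → 2 — value 2
step 2: #3 load() → 2 — value 2
step 3: #4 store(89) — value 89
step 4: #1 load() → 89 — value 89
step 5: #5 store(79) — value 79
step 6: #6 store(40) — value 40
step 7: #7 load() → 40 — value 40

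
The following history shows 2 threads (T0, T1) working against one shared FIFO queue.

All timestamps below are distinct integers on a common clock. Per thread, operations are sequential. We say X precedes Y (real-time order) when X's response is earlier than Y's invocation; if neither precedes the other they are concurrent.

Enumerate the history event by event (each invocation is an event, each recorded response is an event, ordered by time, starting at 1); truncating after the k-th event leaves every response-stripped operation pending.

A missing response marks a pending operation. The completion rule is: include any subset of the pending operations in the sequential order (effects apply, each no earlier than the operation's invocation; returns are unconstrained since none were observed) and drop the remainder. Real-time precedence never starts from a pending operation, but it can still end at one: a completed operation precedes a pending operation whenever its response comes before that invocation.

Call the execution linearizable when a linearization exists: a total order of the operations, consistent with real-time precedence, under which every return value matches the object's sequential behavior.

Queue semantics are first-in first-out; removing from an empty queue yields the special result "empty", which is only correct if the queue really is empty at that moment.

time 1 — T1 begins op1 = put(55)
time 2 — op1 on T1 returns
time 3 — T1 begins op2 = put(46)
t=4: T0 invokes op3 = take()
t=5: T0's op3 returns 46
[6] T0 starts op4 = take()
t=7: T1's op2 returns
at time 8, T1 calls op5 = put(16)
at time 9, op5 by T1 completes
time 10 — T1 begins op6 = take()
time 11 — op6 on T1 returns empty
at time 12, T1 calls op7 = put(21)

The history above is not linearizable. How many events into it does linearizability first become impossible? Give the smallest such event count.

5

a valid linearization of events 1..4 exists, for instance op1:
1. op1 put(55), leaving queue <55>
once event 5 joins (op3's response, time 5), exhaustive search finds no witness
no escape via the 1 pending operation (op2): every completion choice fails
for example op1, op3 (pending dropped) fails at step 2: op3 take() → 46 is not legal there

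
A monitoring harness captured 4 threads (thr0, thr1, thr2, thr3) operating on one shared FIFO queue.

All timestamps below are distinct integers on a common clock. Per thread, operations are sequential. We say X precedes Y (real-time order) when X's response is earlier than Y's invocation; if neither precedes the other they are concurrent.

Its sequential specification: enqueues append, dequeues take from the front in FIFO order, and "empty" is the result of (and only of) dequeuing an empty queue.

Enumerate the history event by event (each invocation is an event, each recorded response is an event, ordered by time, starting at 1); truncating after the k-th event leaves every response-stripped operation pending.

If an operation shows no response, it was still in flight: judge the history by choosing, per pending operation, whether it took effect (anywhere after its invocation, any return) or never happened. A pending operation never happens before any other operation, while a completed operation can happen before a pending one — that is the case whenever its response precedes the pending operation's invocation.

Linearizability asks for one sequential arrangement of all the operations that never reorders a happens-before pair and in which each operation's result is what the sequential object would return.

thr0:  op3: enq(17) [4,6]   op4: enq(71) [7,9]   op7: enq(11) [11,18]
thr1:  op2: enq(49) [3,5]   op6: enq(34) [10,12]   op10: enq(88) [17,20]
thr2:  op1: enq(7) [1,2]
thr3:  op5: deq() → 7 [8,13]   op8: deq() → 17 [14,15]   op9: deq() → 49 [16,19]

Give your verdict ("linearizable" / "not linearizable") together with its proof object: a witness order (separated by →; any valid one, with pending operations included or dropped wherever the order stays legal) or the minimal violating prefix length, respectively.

linearizable — witness: op1 → op3 → op2 → op4 → op5 → op6 → op7 → op8 → op9 → op10

after step 1 (op1 enq(7)): queue <7>
after step 2 (op3 enq(17)): queue <7,17>
after step 3 (op2 enq(49)): queue <7,17,49>
after step 4 (op4 enq(71)): queue <7,17,49,71>
after step 5 (op5 deq() → 7): queue <17,49,71>
after step 6 (op6 enq(34)): queue <17,49,71,34>
after step 7 (op7 enq(11)): queue <17,49,71,34,11>
after step 8 (op8 deq() → 17): queue <49,71,34,11>
after step 9 (op9 deq() → 49): queue <71,34,11>
after step 10 (op10 enq(88)): queue <71,34,11,88>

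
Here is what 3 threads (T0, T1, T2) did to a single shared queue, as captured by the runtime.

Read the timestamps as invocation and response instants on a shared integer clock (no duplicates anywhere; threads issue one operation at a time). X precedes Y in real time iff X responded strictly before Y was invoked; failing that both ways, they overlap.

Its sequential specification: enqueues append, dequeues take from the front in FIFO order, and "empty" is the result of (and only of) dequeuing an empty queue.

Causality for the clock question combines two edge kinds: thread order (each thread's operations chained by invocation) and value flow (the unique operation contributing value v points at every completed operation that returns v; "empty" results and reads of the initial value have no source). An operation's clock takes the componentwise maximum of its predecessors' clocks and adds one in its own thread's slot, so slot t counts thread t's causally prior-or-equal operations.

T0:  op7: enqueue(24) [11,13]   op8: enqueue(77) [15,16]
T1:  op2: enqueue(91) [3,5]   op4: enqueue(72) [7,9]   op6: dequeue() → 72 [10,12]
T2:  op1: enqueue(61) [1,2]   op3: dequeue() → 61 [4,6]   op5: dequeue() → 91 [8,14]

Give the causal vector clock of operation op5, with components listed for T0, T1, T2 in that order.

(0, 1, 3)

VC(op1, invoked at 1): no causal predecessors; +1 on T2 → (0, 0, 1)
VC(op2, invoked at 3): no causal predecessors; +1 on T1 → (0, 1, 0)
VC(op7, invoked at 11): no causal predecessors; +1 on T0 → (1, 0, 0)
VC(op3, invoked at 4): max of VC(op1)=(0, 0, 1), then +1 on thread T2 → (0, 0, 2)
VC(op4, invoked at 7): max of VC(op2)=(0, 1, 0), then +1 on thread T1 → (0, 2, 0)
VC(op8, invoked at 15): max of VC(op7)=(1, 0, 0), then +1 on thread T0 → (2, 0, 0)
VC(op6, invoked at 10): max of VC(op4)=(0, 2, 0), then +1 on thread T1 → (0, 3, 0)
VC(op5, invoked at 8): max of VC(op2)=(0, 1, 0), VC(op3)=(0, 0, 2), then +1 on thread T2 → (0, 1, 3)
target: VC(op5) = (0, 1, 3)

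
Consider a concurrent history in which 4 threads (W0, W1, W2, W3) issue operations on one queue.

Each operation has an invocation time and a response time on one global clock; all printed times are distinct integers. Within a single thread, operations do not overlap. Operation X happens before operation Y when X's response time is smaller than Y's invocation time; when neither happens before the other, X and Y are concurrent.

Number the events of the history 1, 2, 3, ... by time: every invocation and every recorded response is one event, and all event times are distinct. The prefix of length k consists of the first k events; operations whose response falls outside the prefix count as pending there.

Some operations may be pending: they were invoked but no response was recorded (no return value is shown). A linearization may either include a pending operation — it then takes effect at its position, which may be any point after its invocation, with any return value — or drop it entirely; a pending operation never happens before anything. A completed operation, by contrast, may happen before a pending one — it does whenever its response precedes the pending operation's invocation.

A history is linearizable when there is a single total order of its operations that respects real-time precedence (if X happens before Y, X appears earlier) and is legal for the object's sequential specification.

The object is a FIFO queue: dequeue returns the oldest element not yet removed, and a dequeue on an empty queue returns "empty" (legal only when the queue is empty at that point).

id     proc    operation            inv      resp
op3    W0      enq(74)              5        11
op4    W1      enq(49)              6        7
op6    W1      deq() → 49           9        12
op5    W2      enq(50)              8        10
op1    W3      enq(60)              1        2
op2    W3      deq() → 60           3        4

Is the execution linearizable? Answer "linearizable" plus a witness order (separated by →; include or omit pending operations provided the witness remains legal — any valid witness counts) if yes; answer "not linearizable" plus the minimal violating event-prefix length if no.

linearizable — witness: op1 → op2 → op4 → op3 → op5 → op6

step 1: op1 enq(60) — queue <60>
step 2: op2 deq() → 60 — queue <>
step 3: op4 enq(49) — queue <49>
step 4: op3 enq(74) — queue <49,74>
step 5: op5 enq(50) — queue <49,74,50>
step 6: op6 deq() → 49 — queue <74,50>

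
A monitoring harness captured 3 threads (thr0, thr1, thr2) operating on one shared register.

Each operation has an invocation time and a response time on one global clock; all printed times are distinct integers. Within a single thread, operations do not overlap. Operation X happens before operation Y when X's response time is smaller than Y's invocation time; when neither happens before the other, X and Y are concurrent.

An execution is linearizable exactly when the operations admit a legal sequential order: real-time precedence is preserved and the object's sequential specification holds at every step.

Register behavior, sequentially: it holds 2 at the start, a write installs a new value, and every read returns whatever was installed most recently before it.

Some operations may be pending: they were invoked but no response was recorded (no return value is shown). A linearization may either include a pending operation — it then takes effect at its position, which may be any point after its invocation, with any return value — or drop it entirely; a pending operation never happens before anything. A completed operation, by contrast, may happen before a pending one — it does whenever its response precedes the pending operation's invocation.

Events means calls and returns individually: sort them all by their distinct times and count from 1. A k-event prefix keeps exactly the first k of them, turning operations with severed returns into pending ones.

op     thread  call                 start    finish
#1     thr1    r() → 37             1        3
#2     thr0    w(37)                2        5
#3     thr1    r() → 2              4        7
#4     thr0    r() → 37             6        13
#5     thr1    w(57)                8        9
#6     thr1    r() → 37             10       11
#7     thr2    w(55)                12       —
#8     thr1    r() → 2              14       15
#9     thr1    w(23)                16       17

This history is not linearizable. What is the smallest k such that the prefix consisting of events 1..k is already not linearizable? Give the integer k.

7

events 1..6 are linearizable; a witness order is #2, #1:
1. #2 w(37), leaving value 37
2. #1 r() → 37, leaving value 37
with event 7 included (#3 responding at time 7), all real-time-consistent orders fail
completion choices over the 1 pending operation (#4) were checked; none helps
for example #1, #2, #3 (pending dropped) fails at step 1: #1 r() → 37 is not legal there
for example #1, #3, #2 (pending dropped) fails at step 1: #1 r() → 37 is not legal there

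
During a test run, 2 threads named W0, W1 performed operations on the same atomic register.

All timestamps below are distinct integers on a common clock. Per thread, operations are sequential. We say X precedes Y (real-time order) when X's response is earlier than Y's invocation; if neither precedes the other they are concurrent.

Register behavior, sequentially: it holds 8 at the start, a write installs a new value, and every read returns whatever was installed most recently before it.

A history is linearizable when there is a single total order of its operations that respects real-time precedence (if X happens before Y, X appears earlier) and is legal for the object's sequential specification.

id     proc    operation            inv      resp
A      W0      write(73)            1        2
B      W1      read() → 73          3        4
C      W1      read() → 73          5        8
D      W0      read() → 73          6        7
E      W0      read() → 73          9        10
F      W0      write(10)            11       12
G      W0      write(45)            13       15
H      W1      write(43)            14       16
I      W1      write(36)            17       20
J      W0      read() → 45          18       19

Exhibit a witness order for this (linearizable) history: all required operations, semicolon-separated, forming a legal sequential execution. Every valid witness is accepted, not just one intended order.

after step 1 (A write(73)): value 73
after step 2 (B read() → 73): value 73
after step 3 (C read() → 73): value 73
after step 4 (D read() → 73): value 73
after step 5 (E read() → 73): value 73
after step 6 (F write(10)): value 10
after step 7 (H write(43)): value 43
after step 8 (G write(45)): value 45
after step 9 (J read() → 45): value 45
after step 10 (I write(36)): value 36

A; B; C; D; E; F; H; G; J; I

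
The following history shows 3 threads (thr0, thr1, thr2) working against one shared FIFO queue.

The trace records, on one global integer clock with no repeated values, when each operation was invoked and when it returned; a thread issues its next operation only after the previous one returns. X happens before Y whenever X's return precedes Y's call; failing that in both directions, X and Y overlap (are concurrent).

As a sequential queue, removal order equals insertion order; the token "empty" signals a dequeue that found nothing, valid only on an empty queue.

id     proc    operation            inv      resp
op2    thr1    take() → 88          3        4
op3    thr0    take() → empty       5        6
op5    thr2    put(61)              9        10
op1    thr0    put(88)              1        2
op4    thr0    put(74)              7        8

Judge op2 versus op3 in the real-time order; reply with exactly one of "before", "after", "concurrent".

before

op2 spans [3,4], op3 spans [5,6]
resp(op2)=4 < inv(op3)=5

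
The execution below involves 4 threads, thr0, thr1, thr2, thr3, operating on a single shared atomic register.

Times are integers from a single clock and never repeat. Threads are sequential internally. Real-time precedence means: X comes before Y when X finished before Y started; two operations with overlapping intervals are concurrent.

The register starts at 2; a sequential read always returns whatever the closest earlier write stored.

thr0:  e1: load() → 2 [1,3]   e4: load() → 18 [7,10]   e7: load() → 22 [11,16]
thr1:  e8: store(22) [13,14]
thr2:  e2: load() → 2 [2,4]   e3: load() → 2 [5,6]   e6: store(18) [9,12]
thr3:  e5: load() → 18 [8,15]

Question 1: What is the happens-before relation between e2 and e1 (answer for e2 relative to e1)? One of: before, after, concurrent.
Answer: concurrent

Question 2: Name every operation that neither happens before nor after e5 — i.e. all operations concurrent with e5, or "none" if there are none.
Answer: e4, e6, e7, e8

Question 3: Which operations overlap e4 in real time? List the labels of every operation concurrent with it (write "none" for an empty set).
Answer: e5, e6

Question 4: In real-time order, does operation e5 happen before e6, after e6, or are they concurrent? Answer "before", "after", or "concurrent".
Answer: concurrent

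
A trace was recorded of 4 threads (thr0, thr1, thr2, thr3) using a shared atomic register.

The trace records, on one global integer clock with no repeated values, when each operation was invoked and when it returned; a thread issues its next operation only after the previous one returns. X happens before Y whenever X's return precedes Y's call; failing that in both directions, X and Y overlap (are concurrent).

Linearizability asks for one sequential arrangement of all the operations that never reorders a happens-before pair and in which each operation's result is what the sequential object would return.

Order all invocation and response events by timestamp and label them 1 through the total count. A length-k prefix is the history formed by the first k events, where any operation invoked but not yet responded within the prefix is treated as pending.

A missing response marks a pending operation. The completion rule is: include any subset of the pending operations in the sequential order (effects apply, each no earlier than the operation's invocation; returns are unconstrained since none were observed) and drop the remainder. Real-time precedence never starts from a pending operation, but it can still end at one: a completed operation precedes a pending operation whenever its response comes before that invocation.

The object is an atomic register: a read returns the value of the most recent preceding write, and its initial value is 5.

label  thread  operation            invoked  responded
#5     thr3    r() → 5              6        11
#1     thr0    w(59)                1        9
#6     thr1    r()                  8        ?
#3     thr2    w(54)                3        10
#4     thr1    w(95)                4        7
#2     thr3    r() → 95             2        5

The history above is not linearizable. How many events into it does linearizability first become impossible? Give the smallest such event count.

11

events 1..10 are linearizable, e.g. via #1, #3, #4, #2:
1. #1 w(59), leaving value 59
2. #3 w(54), leaving value 54
3. #4 w(95), leaving value 95
4. #2 r() → 95, leaving value 95
event 11 — #5's response, time 11 — after it, nothing linearizes
no completion choice of the 1 pending operation (#6) rescues it — every subset was tried
one such order, #1, #2, #3, #4, #5 (pending dropped), breaks at step 2 where #2 r() → 95 is illegal
one such order, #1, #2, #3, #5, #4 (pending dropped), breaks at step 2 where #2 r() → 95 is illegal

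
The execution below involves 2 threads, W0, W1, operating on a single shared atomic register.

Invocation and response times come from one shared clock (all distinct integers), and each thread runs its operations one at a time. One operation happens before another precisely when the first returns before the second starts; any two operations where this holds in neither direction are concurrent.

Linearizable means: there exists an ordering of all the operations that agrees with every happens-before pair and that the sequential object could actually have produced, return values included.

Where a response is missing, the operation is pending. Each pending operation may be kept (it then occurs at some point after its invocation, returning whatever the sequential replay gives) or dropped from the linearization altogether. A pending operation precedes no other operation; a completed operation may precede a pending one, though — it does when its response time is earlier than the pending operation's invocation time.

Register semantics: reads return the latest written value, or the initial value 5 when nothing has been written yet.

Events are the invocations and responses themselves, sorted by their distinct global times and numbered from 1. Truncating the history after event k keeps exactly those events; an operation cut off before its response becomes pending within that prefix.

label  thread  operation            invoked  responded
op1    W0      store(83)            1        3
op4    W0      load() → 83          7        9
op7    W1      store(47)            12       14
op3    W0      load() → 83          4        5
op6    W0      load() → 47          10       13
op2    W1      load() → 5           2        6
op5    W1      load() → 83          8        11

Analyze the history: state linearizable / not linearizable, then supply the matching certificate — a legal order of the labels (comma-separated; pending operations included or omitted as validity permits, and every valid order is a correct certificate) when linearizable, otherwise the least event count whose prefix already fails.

linearizable — witness: op2, op1, op3, op4, op5, op7, op6

after step 1 (op2 load() → 5): value 5
after step 2 (op1 store(83)): value 83
after step 3 (op3 load() → 83): value 83
after step 4 (op4 load() → 83): value 83
after step 5 (op5 load() → 83): value 83
after step 6 (op7 store(47)): value 47
after step 7 (op6 load() → 47): value 47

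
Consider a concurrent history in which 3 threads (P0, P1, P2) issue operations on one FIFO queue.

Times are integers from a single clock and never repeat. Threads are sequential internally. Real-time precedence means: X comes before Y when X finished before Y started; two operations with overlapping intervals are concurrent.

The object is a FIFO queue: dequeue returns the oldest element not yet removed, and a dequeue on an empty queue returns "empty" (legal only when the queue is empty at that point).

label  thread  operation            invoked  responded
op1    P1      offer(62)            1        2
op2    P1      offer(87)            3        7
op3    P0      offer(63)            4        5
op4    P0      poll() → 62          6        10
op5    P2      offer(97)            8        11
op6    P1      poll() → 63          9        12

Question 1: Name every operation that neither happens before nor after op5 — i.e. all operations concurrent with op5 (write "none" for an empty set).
concurrent with op5 ([8,11]): every op whose interval crosses 8..11
op1 [1,2]: before
op2 [3,7]: before
op3 [4,5]: before
op4 [6,10]: concurrent
op6 [9,12]: concurrent

op4, op6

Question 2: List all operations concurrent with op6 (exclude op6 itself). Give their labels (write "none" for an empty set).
op6 runs from 9 to 12; window-overlapping ops are concurrent
op1 [1,2]: before
op2 [3,7]: before
op3 [4,5]: before
op4 [6,10]: concurrent
op5 [8,11]: concurrent

op4, op5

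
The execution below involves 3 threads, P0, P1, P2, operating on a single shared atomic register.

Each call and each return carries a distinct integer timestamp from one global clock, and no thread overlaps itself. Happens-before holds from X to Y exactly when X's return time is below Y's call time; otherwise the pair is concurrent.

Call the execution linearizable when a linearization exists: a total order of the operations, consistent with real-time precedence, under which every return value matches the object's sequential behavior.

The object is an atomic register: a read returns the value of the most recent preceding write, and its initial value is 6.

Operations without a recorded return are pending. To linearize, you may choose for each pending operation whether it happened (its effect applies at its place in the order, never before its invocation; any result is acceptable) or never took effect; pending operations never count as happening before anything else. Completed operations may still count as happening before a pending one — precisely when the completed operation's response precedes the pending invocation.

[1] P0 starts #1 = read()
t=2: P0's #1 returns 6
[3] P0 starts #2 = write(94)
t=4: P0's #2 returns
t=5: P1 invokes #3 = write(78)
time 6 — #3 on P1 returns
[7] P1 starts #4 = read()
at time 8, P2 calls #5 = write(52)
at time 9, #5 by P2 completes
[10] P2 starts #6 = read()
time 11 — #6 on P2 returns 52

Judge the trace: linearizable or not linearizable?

one valid linearization: #1, #2, #3, #4, #5, #6
after step 1 (#1 read() → 6): value 6
after step 2 (#2 write(94)): value 94
after step 3 (#3 write(78)): value 78
after step 4 (#4 read() (pending, included)): value 78
after step 5 (#5 write(52)): value 52
after step 6 (#6 read() → 52): value 52

linearizable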